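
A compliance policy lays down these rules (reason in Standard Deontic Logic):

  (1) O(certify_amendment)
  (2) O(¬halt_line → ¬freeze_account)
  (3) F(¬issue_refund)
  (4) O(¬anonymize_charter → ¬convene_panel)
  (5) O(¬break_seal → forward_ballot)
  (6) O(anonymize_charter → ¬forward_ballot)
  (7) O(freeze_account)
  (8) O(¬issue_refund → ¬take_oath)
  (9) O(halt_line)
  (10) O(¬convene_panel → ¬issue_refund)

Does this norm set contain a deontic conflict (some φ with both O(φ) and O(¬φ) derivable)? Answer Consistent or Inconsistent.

Premise 2 is O(¬halt_line → ¬freeze_account), but O(¬halt_line) is not derivable from the premises, so it does not yield O(¬freeze_account).
So O(¬freeze_account) is not derivable, and the apparent clash with O(freeze_account) does not arise.
A world satisfying every obligation exists (e.g. anonymize_charter=true, break_seal=true, certify_amendment=true, convene_panel=true, forward_ballot=false, freeze_account=true, halt_line=true, issue_refund=true, take_oath=false); no atom is both obligatory and forbidden, so the set is consistent.

Consistent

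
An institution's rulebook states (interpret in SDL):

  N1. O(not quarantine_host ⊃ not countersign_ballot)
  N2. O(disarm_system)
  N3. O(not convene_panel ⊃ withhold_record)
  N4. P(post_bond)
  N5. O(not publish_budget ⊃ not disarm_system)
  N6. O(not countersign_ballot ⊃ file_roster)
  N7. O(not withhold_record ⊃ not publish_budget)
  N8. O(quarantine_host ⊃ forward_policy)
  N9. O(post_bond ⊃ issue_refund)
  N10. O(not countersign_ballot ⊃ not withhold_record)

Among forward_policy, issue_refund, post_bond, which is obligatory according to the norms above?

From premise 2 we have O(disarm_system).
The contrapositive of premise 5 (O(not publish_budget ⊃ not disarm_system)) is O(disarm_system ⊃ publish_budget), and O(disarm_system) is already established, so O(publish_budget).
Premise 7, O(not withhold_record ⊃ not publish_budget), contraposes to O(publish_budget ⊃ withhold_record); with O(publish_budget) we get O(withhold_record).
The contrapositive of premise 10 (O(not countersign_ballot ⊃ not withhold_record)) is O(withhold_record ⊃ countersign_ballot), and O(withhold_record) is already established, so O(countersign_ballot).
The contrapositive of premise 1 (O(not quarantine_host ⊃ not countersign_ballot)) is O(countersign_ballot ⊃ quarantine_host), and O(countersign_ballot) is already established, so O(quarantine_host).
Applying K to premise 8 (O(quarantine_host ⊃ forward_policy)) and O(quarantine_host) yields O(forward_policy).
So O(forward_policy) holds — forward_policy is obligatory. None of the other listed options is made obligatory by any chain of premises.

forward_policy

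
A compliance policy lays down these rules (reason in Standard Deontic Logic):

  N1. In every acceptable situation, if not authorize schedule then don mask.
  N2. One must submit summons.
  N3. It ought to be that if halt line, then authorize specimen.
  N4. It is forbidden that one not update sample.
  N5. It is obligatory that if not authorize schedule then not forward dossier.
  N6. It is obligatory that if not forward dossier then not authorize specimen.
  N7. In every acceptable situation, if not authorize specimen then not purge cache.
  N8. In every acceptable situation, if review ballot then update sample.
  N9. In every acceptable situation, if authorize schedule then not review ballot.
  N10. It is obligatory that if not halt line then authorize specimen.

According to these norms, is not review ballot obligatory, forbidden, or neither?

Obligatory

By case analysis on halt_line: premise 3 gives O(halt_line → authorize_specimen) and premise 10 gives O(¬halt_line → authorize_specimen), so O(authorize_specimen) either way.
Premise 6, O(¬forward_dossier → ¬authorize_specimen), contraposes to O(authorize_specimen → forward_dossier); with O(authorize_specimen) we get O(forward_dossier).
Premise 5, O(¬authorize_schedule → ¬forward_dossier), contraposes to O(forward_dossier → authorize_schedule); with O(forward_dossier) we get O(authorize_schedule).
Applying K to premise 9 (O(authorize_schedule → ¬review_ballot)) and O(authorize_schedule) yields O(¬review_ballot).
Premises 1, 2, 4, 7, 8 do not contribute to this derivation.
Hence ¬review_ballot is obligatory.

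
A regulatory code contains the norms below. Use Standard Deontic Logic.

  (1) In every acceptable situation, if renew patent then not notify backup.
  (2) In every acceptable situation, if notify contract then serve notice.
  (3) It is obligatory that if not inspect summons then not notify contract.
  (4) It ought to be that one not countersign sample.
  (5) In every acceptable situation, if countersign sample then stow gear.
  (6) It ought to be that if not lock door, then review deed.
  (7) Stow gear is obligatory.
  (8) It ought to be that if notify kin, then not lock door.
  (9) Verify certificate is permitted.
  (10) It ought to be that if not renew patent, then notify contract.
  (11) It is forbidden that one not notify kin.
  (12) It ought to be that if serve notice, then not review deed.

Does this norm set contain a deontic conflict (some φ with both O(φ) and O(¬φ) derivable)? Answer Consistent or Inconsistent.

Consistent

Premise 5 is O(countersign_sample → stow_gear); even if O(stow_gear) held, inferring O(countersign_sample) would be affirming the consequent — invalid.
So O(countersign_sample) is not derivable, and the apparent clash with O(¬countersign_sample) does not arise.
A world satisfying every obligation exists (e.g. countersign_sample=false, inspect_summons=false, lock_door=false, notify_backup=false, notify_contract=false, notify_kin=true, renew_patent=true, review_deed=true, serve_notice=false, stow_gear=true, verify_certificate=false); no atom is both obligatory and forbidden, so the set is consistent.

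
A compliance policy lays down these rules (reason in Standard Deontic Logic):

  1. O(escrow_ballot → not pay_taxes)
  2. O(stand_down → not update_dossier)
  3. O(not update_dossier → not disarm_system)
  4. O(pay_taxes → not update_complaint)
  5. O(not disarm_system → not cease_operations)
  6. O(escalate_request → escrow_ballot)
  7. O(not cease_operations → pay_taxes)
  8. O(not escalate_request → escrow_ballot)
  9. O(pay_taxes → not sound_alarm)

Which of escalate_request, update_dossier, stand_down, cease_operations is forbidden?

Premises 8 and 6 are O(not escalate_request → escrow_ballot) and O(escalate_request → escrow_ballot); every ideal world satisfies not escalate_request or escalate_request, so in either case escrow_ballot holds — hence O(escrow_ballot).
Applying K to premise 1 (O(escrow_ballot → not pay_taxes)) and O(escrow_ballot) yields O(not pay_taxes).
Premise 7 is O(not cease_operations → pay_taxes); contrapositively O(not pay_taxes → cease_operations). Since O(not pay_taxes) holds, K gives O(cease_operations).
Premise 5, O(not disarm_system → not cease_operations), contraposes to O(cease_operations → disarm_system); with O(cease_operations) we get O(disarm_system).
Premise 3 is O(not update_dossier → not disarm_system); contrapositively O(disarm_system → update_dossier). Since O(disarm_system) holds, K gives O(update_dossier).
Premise 2 is O(stand_down → not update_dossier); contrapositively O(update_dossier → not stand_down). Since O(update_dossier) holds, K gives O(not stand_down).
So O(not stand_down) holds, i.e. stand_down is forbidden. None of the other listed options is forbidden under the premises.

stand_down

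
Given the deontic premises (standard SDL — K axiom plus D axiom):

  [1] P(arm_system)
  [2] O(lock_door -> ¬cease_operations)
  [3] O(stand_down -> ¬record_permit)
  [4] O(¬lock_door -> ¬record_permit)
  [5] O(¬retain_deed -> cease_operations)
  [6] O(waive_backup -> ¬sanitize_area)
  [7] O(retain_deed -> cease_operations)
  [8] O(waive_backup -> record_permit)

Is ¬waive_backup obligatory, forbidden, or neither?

Obligatory

By case analysis on retain_deed: premise 7 gives O(retain_deed -> cease_operations) and premise 5 gives O(¬retain_deed -> cease_operations), so O(cease_operations) either way.
Premise 2 is O(lock_door -> ¬cease_operations); contrapositively O(cease_operations -> ¬lock_door). Since O(cease_operations) holds, K gives O(¬lock_door).
Premise 4 is O(¬lock_door -> ¬record_permit); since O(¬lock_door), deontic closure gives O(¬record_permit).
The contrapositive of premise 8 (O(waive_backup -> record_permit)) is O(¬record_permit -> ¬waive_backup), and O(¬record_permit) is already established, so O(¬waive_backup).
Premises 1, 3, 6 do not contribute to this derivation.
Hence ¬waive_backup is obligatory.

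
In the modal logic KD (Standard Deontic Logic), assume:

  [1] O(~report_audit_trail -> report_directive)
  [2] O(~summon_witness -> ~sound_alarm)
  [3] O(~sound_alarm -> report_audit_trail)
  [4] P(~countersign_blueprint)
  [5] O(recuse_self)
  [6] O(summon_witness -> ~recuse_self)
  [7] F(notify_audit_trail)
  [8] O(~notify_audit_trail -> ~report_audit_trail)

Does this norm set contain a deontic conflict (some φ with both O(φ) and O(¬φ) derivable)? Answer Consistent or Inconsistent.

From premise 5 we have O(recuse_self).
Premise 6, O(summon_witness -> ~recuse_self), contraposes to O(recuse_self -> ~summon_witness); with O(recuse_self) we get O(~summon_witness).
Applying K to premise 2 (O(~summon_witness -> ~sound_alarm)) and O(~summon_witness) yields O(~sound_alarm).
Premise 3 is O(~sound_alarm -> report_audit_trail); since O(~sound_alarm), deontic closure gives O(report_audit_trail).
Premise 8, O(~notify_audit_trail -> ~report_audit_trail), contraposes to O(report_audit_trail -> notify_audit_trail); with O(report_audit_trail) we get O(notify_audit_trail).
But premise 7, F(notify_audit_trail), means O(~notify_audit_trail).
We now have both O(notify_audit_trail) and O(~notify_audit_trail) — notify_audit_trail is simultaneously obligatory and forbidden, violating the D-axiom.

Inconsistent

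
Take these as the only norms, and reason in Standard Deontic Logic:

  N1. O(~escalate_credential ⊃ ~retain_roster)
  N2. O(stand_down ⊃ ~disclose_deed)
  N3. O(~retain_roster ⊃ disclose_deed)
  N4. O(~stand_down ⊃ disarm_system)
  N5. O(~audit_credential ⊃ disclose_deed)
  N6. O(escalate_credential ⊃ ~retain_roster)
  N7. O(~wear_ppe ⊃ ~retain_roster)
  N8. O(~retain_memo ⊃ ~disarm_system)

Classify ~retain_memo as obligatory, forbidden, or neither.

Premises 6 and 1 are O(escalate_credential ⊃ ~retain_roster) and O(~escalate_credential ⊃ ~retain_roster); every ideal world satisfies escalate_credential or ~escalate_credential, so in either case ~retain_roster holds — hence O(~retain_roster).
Applying K to premise 3 (O(~retain_roster ⊃ disclose_deed)) and O(~retain_roster) yields O(disclose_deed).
The contrapositive of premise 2 (O(stand_down ⊃ ~disclose_deed)) is O(disclose_deed ⊃ ~stand_down), and O(disclose_deed) is already established, so O(~stand_down).
With premise 4, O(~stand_down ⊃ disarm_system), the K-axiom yields O(disarm_system).
The contrapositive of premise 8 (O(~retain_memo ⊃ ~disarm_system)) is O(disarm_system ⊃ retain_memo), and O(disarm_system) is already established, so O(retain_memo).
Premises 5, 7 do not contribute to this derivation.
Thus O(retain_memo), which is F(~retain_memo): ~retain_memo is forbidden.

Forbidden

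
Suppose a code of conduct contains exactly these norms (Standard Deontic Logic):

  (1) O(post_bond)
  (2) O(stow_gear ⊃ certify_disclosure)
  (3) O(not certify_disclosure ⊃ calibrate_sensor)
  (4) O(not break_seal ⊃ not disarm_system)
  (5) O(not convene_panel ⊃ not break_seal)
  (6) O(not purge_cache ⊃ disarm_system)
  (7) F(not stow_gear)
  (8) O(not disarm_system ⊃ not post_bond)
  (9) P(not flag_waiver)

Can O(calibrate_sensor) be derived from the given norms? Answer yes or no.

Premise 3 is O(not certify_disclosure ⊃ calibrate_sensor), but O(not certify_disclosure) is not derivable from the premises, so it does not yield O(calibrate_sensor).
No other premise forces O(calibrate_sensor). An ideal world satisfying every premise can still have calibrate_sensor false, so O(calibrate_sensor) is not derivable.

No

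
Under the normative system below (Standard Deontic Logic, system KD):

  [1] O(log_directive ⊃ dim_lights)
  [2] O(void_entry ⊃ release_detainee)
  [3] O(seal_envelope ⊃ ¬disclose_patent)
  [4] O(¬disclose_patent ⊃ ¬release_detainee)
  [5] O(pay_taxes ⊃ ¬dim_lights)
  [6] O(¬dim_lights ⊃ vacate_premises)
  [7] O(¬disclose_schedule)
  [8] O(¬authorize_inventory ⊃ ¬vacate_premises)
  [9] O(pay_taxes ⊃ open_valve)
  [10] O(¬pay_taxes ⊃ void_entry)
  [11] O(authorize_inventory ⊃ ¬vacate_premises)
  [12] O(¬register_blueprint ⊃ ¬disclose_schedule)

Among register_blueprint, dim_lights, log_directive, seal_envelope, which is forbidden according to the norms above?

seal_envelope

Premises 8 and 11 are O(¬authorize_inventory ⊃ ¬vacate_premises) and O(authorize_inventory ⊃ ¬vacate_premises); every ideal world satisfies ¬authorize_inventory or authorize_inventory, so in either case ¬vacate_premises holds — hence O(¬vacate_premises).
Premise 6, O(¬dim_lights ⊃ vacate_premises), contraposes to O(¬vacate_premises ⊃ dim_lights); with O(¬vacate_premises) we get O(dim_lights).
The contrapositive of premise 5 (O(pay_taxes ⊃ ¬dim_lights)) is O(dim_lights ⊃ ¬pay_taxes), and O(dim_lights) is already established, so O(¬pay_taxes).
With premise 10, O(¬pay_taxes ⊃ void_entry), the K-axiom yields O(void_entry).
Applying K to premise 2 (O(void_entry ⊃ release_detainee)) and O(void_entry) yields O(release_detainee).
Premise 4, O(¬disclose_patent ⊃ ¬release_detainee), contraposes to O(release_detainee ⊃ disclose_patent); with O(release_detainee) we get O(disclose_patent).
Premise 3, O(seal_envelope ⊃ ¬disclose_patent), contraposes to O(disclose_patent ⊃ ¬seal_envelope); with O(disclose_patent) we get O(¬seal_envelope).
So O(¬seal_envelope) holds, i.e. seal_envelope is forbidden. None of the other listed options is forbidden under the premises.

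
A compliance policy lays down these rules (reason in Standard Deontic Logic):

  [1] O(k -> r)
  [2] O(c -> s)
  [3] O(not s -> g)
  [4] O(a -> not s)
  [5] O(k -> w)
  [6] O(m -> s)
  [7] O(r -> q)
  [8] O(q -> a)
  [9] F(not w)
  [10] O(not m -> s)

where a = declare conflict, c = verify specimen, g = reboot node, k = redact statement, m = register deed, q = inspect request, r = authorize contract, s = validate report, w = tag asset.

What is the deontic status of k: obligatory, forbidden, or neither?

Forbidden

Premises 6 and 10 cover both cases: O(m -> s) and O(not m -> s). Since m ∨ not m is a tautology, O(s) follows.
Premise 4 is O(a -> not s); contrapositively O(s -> not a). Since O(s) holds, K gives O(not a).
Premise 8, O(q -> a), contraposes to O(not a -> not q); with O(not a) we get O(not q).
The contrapositive of premise 7 (O(r -> q)) is O(not q -> not r), and O(not q) is already established, so O(not r).
The contrapositive of premise 1 (O(k -> r)) is O(not r -> not k), and O(not r) is already established, so O(not k).
Premises 2, 3, 5, 9 do not contribute to this derivation.
Thus O(not k), which is F(k): k is forbidden.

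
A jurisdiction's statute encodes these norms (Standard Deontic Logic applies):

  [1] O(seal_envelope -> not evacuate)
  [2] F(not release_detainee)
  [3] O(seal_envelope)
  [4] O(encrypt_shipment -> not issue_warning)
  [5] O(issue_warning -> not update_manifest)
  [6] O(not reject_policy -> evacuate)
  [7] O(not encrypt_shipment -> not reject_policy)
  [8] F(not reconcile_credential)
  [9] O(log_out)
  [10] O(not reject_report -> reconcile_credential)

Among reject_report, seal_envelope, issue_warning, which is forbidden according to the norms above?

Premise 3 states O(seal_envelope) outright.
Applying K to premise 1 (O(seal_envelope -> not evacuate)) and O(seal_envelope) yields O(not evacuate).
Premise 6 is O(not reject_policy -> evacuate); contrapositively O(not evacuate -> reject_policy). Since O(not evacuate) holds, K gives O(reject_policy).
Premise 7, O(not encrypt_shipment -> not reject_policy), contraposes to O(reject_policy -> encrypt_shipment); with O(reject_policy) we get O(encrypt_shipment).
From O(encrypt_shipment) and premise 4, O(encrypt_shipment -> not issue_warning), we obtain O(not issue_warning).
So O(not issue_warning) holds, i.e. issue_warning is forbidden. None of the other listed options is forbidden under the premises.

issue_warning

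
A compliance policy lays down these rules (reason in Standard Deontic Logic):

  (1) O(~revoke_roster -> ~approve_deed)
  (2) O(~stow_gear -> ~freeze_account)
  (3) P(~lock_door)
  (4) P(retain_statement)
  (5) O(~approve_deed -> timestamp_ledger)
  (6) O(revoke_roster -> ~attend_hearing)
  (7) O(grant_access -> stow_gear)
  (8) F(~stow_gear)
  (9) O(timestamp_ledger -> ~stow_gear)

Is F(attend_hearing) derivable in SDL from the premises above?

F(~stow_gear) at premise 8 means O(stow_gear).
Premise 9 is O(timestamp_ledger -> ~stow_gear); contrapositively O(stow_gear -> ~timestamp_ledger). Since O(stow_gear) holds, K gives O(~timestamp_ledger).
The contrapositive of premise 5 (O(~approve_deed -> timestamp_ledger)) is O(~timestamp_ledger -> approve_deed), and O(~timestamp_ledger) is already established, so O(approve_deed).
Premise 1 is O(~revoke_roster -> ~approve_deed); contrapositively O(approve_deed -> revoke_roster). Since O(approve_deed) holds, K gives O(revoke_roster).
From O(revoke_roster) and premise 6, O(revoke_roster -> ~attend_hearing), we obtain O(~attend_hearing).
Premises 2, 3, 4, 7 do not contribute to this derivation.
So O(~attend_hearing) holds, i.e. F(attend_hearing). The claim follows.

Yes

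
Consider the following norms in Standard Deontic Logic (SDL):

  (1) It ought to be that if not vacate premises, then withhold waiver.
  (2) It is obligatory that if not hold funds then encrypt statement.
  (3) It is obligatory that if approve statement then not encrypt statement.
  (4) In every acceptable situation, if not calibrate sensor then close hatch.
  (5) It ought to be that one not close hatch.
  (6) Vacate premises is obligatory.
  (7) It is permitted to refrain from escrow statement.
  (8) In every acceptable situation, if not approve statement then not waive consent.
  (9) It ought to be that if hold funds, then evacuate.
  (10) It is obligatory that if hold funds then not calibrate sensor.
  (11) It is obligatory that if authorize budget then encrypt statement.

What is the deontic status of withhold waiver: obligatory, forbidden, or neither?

Premise 1 is O(¬vacate_premises → withhold_waiver), but O(¬vacate_premises) is not derivable from the premises, so it does not yield O(withhold_waiver).
No premise or chain of K-axiom applications forces O(withhold_waiver), and none forces O(¬withhold_waiver). So withhold_waiver is neither obligatory nor forbidden under these norms.

Neither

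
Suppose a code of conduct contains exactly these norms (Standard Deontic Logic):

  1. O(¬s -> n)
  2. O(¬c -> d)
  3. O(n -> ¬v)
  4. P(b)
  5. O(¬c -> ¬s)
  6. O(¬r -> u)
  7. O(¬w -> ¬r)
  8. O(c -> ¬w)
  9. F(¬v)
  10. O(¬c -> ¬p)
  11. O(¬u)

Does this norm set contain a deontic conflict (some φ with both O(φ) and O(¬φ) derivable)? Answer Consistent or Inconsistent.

Inconsistent

Premise 9 is F(¬v), i.e. O(v).
Premise 3, O(n -> ¬v), contraposes to O(v -> ¬n); with O(v) we get O(¬n).
Premise 1, O(¬s -> n), contraposes to O(¬n -> s); with O(¬n) we get O(s).
The contrapositive of premise 5 (O(¬c -> ¬s)) is O(s -> c), and O(s) is already established, so O(c).
With premise 8, O(c -> ¬w), the K-axiom yields O(¬w).
From O(¬w) and premise 7, O(¬w -> ¬r), we obtain O(¬r).
With premise 6, O(¬r -> u), the K-axiom yields O(u).
Yet premise 11 states O(¬u).
We now have both O(u) and O(¬u) — u is simultaneously obligatory and forbidden, violating the D-axiom.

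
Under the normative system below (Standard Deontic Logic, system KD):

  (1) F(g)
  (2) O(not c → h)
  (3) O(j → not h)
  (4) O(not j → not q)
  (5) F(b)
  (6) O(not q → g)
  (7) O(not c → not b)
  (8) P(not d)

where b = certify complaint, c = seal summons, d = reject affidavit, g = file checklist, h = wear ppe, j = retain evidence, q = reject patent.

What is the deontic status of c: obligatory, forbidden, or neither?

Obligatory

F(g) at premise 1 means O(not g).
Premise 6, O(not q → g), contraposes to O(not g → q); with O(not g) we get O(q).
Premise 4 is O(not j → not q); contrapositively O(q → j). Since O(q) holds, K gives O(j).
Premise 3 is O(j → not h); since O(j), deontic closure gives O(not h).
Premise 2 is O(not c → h); contrapositively O(not h → c). Since O(not h) holds, K gives O(c).
Premises 5, 7, 8 do not contribute to this derivation.
Hence c is obligatory.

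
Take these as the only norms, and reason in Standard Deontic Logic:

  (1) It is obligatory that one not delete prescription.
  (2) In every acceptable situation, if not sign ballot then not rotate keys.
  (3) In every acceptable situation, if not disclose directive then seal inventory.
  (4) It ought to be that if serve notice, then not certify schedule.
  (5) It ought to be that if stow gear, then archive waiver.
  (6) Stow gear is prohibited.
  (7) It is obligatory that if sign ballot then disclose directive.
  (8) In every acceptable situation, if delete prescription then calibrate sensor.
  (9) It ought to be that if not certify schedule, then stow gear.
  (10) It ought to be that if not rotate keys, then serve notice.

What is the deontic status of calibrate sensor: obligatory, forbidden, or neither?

Neither

Premise 8 is O(delete_prescription → calibrate_sensor), but O(delete_prescription) is not derivable from the premises, so it does not yield O(calibrate_sensor).
No premise or chain of K-axiom applications forces O(calibrate_sensor), and none forces O(¬calibrate_sensor). So calibrate_sensor is neither obligatory nor forbidden under these norms.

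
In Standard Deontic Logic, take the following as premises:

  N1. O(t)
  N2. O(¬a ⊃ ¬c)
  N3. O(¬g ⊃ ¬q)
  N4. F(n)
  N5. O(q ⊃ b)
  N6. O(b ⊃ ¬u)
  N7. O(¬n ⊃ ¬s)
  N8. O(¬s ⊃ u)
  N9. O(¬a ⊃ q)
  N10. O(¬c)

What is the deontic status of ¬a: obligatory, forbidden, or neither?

F(n) at premise 4 means O(¬n).
From O(¬n) and premise 7, O(¬n ⊃ ¬s), we obtain O(¬s).
Premise 8 is O(¬s ⊃ u); since O(¬s), deontic closure gives O(u).
The contrapositive of premise 6 (O(b ⊃ ¬u)) is O(u ⊃ ¬b), and O(u) is already established, so O(¬b).
The contrapositive of premise 5 (O(q ⊃ b)) is O(¬b ⊃ ¬q), and O(¬b) is already established, so O(¬q).
Premise 9 is O(¬a ⊃ q); contrapositively O(¬q ⊃ a). Since O(¬q) holds, K gives O(a).
Premises 1, 2, 3, 10 do not contribute to this derivation.
Thus O(a), which is F(¬a): ¬a is forbidden.

Forbidden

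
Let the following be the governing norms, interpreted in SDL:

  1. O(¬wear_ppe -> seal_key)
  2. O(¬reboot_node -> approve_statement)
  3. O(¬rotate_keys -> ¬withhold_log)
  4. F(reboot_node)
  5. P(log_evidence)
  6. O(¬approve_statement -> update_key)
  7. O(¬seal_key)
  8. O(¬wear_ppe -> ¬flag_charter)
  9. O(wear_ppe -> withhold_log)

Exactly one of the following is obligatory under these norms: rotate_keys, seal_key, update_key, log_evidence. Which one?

Premise 7 gives O(¬seal_key).
Premise 1 is O(¬wear_ppe -> seal_key); contrapositively O(¬seal_key -> wear_ppe). Since O(¬seal_key) holds, K gives O(wear_ppe).
From O(wear_ppe) and premise 9, O(wear_ppe -> withhold_log), we obtain O(withhold_log).
Premise 3, O(¬rotate_keys -> ¬withhold_log), contraposes to O(withhold_log -> rotate_keys); with O(withhold_log) we get O(rotate_keys).
So O(rotate_keys) holds — rotate_keys is obligatory. None of the other listed options is made obligatory by any chain of premises.

rotate_keys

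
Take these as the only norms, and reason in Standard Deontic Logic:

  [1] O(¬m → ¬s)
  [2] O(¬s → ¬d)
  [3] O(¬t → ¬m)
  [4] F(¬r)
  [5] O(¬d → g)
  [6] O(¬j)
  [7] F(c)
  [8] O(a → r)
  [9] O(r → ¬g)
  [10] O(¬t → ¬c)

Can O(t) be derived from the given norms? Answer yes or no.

F(¬r) at premise 4 means O(r).
With premise 9, O(r → ¬g), the K-axiom yields O(¬g).
The contrapositive of premise 5 (O(¬d → g)) is O(¬g → d), and O(¬g) is already established, so O(d).
Premise 2 is O(¬s → ¬d); contrapositively O(d → s). Since O(d) holds, K gives O(s).
Premise 1 is O(¬m → ¬s); contrapositively O(s → m). Since O(s) holds, K gives O(m).
Premise 3, O(¬t → ¬m), contraposes to O(m → t); with O(m) we get O(t).
Premises 6, 7, 8, 10 do not contribute to this derivation.
So O(t) follows.

Yes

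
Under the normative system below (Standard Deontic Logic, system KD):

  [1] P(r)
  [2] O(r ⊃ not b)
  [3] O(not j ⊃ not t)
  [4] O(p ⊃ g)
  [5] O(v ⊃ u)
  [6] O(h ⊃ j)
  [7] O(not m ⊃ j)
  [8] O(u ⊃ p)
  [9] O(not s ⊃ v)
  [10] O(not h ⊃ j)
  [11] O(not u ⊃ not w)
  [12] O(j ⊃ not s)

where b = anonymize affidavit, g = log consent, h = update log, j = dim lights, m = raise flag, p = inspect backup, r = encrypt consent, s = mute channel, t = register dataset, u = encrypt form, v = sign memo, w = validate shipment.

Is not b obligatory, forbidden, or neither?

Neither

Premise 2 is O(r ⊃ not b), but O(r) is not derivable from the premises (the permission P(r) asserts only not O(not r), not O(r)), so it does not yield O(not b).
No premise or chain of K-axiom applications forces O(not b), and none forces O(b). So not b is neither obligatory nor forbidden under these norms.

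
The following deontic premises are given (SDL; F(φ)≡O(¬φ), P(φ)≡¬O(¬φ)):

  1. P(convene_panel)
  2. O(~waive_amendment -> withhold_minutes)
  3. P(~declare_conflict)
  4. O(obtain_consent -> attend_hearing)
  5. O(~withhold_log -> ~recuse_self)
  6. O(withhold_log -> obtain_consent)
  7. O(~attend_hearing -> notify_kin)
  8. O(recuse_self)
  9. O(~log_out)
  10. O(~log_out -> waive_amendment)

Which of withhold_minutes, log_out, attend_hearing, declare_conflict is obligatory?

attend_hearing

Premise 8 gives O(recuse_self).
Premise 5, O(~withhold_log -> ~recuse_self), contraposes to O(recuse_self -> withhold_log); with O(recuse_self) we get O(withhold_log).
Applying K to premise 6 (O(withhold_log -> obtain_consent)) and O(withhold_log) yields O(obtain_consent).
Applying K to premise 4 (O(obtain_consent -> attend_hearing)) and O(obtain_consent) yields O(attend_hearing).
So O(attend_hearing) holds — attend_hearing is obligatory. None of the other listed options is made obligatory by any chain of premises.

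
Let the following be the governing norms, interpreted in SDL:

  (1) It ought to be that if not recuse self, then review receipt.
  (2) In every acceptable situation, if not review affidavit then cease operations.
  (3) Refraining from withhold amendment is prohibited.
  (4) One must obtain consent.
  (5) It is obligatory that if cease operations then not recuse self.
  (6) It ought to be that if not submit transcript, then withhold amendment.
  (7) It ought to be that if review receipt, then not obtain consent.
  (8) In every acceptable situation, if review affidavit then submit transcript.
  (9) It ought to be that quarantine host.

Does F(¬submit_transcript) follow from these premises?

Premise 4 states O(obtain_consent) outright.
Premise 7 is O(review_receipt → ¬obtain_consent); contrapositively O(obtain_consent → ¬review_receipt). Since O(obtain_consent) holds, K gives O(¬review_receipt).
Premise 1 is O(¬recuse_self → review_receipt); contrapositively O(¬review_receipt → recuse_self). Since O(¬review_receipt) holds, K gives O(recuse_self).
The contrapositive of premise 5 (O(cease_operations → ¬recuse_self)) is O(recuse_self → ¬cease_operations), and O(recuse_self) is already established, so O(¬cease_operations).
The contrapositive of premise 2 (O(¬review_affidavit → cease_operations)) is O(¬cease_operations → review_affidavit), and O(¬cease_operations) is already established, so O(review_affidavit).
With premise 8, O(review_affidavit → submit_transcript), the K-axiom yields O(submit_transcript).
Premises 3, 6, 9 do not contribute to this derivation.
So O(submit_transcript) holds, i.e. F(¬submit_transcript). The claim follows.

Yes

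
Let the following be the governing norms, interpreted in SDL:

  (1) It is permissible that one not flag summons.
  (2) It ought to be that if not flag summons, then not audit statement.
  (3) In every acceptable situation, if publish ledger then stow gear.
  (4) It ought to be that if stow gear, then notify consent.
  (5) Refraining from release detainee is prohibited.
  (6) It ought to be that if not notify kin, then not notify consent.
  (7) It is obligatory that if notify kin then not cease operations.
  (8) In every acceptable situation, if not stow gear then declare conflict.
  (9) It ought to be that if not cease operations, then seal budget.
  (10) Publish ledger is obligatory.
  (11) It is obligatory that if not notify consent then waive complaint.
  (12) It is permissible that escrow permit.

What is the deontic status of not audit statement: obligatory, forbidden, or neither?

Premise 2 is O(¬flag_summons → ¬audit_statement), but O(¬flag_summons) is not derivable from the premises (the permission P(¬flag_summons) asserts only ¬O(flag_summons), not O(¬flag_summons)), so it does not yield O(¬audit_statement).
No premise or chain of K-axiom applications forces O(¬audit_statement), and none forces O(audit_statement). So ¬audit_statement is neither obligatory nor forbidden under these norms.

Neither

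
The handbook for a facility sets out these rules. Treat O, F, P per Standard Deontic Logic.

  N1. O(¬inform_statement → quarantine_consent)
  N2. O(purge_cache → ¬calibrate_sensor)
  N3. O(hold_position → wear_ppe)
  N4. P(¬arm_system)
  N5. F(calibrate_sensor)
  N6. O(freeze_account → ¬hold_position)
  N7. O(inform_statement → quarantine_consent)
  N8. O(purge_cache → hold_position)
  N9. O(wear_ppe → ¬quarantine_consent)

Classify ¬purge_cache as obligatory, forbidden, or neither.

Obligatory

Premises 1 and 7 cover both cases: O(¬inform_statement → quarantine_consent) and O(inform_statement → quarantine_consent). Since ¬inform_statement ∨ inform_statement is a tautology, O(quarantine_consent) follows.
Premise 9, O(wear_ppe → ¬quarantine_consent), contraposes to O(quarantine_consent → ¬wear_ppe); with O(quarantine_consent) we get O(¬wear_ppe).
Premise 3, O(hold_position → wear_ppe), contraposes to O(¬wear_ppe → ¬hold_position); with O(¬wear_ppe) we get O(¬hold_position).
The contrapositive of premise 8 (O(purge_cache → hold_position)) is O(¬hold_position → ¬purge_cache), and O(¬hold_position) is already established, so O(¬purge_cache).
Premises 2, 4, 5, 6 do not contribute to this derivation.
Hence ¬purge_cache is obligatory.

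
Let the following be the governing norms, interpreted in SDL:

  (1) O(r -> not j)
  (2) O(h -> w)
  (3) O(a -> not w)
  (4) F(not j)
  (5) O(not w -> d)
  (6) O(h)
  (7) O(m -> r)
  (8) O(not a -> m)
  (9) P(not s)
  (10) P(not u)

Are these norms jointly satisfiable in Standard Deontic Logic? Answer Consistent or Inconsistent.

Premise 6 gives O(h).
With premise 2, O(h -> w), the K-axiom yields O(w).
Premise 3 is O(a -> not w); contrapositively O(w -> not a). Since O(w) holds, K gives O(not a).
Premise 8 is O(not a -> m); since O(not a), deontic closure gives O(m).
Premise 7 is O(m -> r); since O(m), deontic closure gives O(r).
With premise 1, O(r -> not j), the K-axiom yields O(not j).
However, F(not j) at premise 4 amounts to O(j).
We now have both O(not j) and O(j) — j is simultaneously obligatory and forbidden, violating the D-axiom.

Inconsistent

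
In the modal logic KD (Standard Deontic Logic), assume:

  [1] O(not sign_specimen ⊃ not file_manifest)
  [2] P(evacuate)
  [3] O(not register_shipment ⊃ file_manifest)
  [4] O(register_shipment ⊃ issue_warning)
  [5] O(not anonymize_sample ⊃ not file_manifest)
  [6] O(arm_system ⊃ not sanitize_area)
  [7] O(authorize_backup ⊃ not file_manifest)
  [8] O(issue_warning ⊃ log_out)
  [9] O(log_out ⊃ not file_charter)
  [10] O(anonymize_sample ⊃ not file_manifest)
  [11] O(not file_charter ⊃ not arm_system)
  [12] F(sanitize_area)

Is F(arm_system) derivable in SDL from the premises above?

Premises 5 and 10 cover both cases: O(not anonymize_sample ⊃ not file_manifest) and O(anonymize_sample ⊃ not file_manifest). Since not anonymize_sample ∨ anonymize_sample is a tautology, O(not file_manifest) follows.
The contrapositive of premise 3 (O(not register_shipment ⊃ file_manifest)) is O(not file_manifest ⊃ register_shipment), and O(not file_manifest) is already established, so O(register_shipment).
With premise 4, O(register_shipment ⊃ issue_warning), the K-axiom yields O(issue_warning).
Premise 8 is O(issue_warning ⊃ log_out); since O(issue_warning), deontic closure gives O(log_out).
With premise 9, O(log_out ⊃ not file_charter), the K-axiom yields O(not file_charter).
Applying K to premise 11 (O(not file_charter ⊃ not arm_system)) and O(not file_charter) yields O(not arm_system).
Premises 1, 2, 6, 7, 12 do not contribute to this derivation.
So O(not arm_system) holds, i.e. F(arm_system). The claim follows.

Yes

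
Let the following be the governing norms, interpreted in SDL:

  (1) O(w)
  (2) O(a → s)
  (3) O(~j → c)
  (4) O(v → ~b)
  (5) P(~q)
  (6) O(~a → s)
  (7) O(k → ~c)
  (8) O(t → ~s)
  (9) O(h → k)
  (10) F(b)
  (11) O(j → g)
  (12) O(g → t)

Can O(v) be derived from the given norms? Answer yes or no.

No

Premise 4 is O(v → ~b); even if O(~b) held, inferring O(v) would be affirming the consequent — invalid.
No other premise forces O(v). An ideal world satisfying every premise can still have v false, so O(v) is not derivable.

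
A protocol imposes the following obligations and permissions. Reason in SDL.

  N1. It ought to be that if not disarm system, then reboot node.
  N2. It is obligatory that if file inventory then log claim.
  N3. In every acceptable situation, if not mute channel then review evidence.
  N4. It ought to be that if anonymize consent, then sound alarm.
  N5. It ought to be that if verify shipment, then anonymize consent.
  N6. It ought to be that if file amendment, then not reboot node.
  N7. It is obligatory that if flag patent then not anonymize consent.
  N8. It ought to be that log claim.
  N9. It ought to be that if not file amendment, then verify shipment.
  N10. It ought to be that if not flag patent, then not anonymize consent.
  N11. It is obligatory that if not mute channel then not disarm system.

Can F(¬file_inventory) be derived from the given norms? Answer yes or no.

Premise 2 is O(file_inventory → log_claim); even if O(log_claim) held, inferring O(file_inventory) would be affirming the consequent — invalid.
No other premise forces O(file_inventory). An ideal world satisfying every premise can still have ¬file_inventory true, so F(¬file_inventory) is not derivable.

No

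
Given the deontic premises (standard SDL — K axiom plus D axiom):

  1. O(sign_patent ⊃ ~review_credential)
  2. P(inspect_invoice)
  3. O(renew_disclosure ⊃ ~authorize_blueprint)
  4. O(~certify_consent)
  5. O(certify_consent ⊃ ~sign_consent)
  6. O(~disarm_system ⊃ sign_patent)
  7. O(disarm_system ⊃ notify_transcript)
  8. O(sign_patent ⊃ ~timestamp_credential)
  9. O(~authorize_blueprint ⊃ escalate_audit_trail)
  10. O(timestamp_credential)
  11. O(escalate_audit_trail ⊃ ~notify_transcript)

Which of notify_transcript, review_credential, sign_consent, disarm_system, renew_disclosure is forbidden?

Premise 10 gives O(timestamp_credential).
The contrapositive of premise 8 (O(sign_patent ⊃ ~timestamp_credential)) is O(timestamp_credential ⊃ ~sign_patent), and O(timestamp_credential) is already established, so O(~sign_patent).
The contrapositive of premise 6 (O(~disarm_system ⊃ sign_patent)) is O(~sign_patent ⊃ disarm_system), and O(~sign_patent) is already established, so O(disarm_system).
From O(disarm_system) and premise 7, O(disarm_system ⊃ notify_transcript), we obtain O(notify_transcript).
Premise 11 is O(escalate_audit_trail ⊃ ~notify_transcript); contrapositively O(notify_transcript ⊃ ~escalate_audit_trail). Since O(notify_transcript) holds, K gives O(~escalate_audit_trail).
Premise 9, O(~authorize_blueprint ⊃ escalate_audit_trail), contraposes to O(~escalate_audit_trail ⊃ authorize_blueprint); with O(~escalate_audit_trail) we get O(authorize_blueprint).
The contrapositive of premise 3 (O(renew_disclosure ⊃ ~authorize_blueprint)) is O(authorize_blueprint ⊃ ~renew_disclosure), and O(authorize_blueprint) is already established, so O(~renew_disclosure).
So O(~renew_disclosure) holds, i.e. renew_disclosure is forbidden. None of the other listed options is forbidden under the premises.

renew_disclosure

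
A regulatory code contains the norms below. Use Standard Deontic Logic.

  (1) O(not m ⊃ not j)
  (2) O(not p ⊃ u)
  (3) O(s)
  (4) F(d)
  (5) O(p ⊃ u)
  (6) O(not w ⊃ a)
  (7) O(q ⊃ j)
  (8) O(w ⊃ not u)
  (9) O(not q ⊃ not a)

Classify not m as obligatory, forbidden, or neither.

Premises 2 and 5 cover both cases: O(not p ⊃ u) and O(p ⊃ u). Since not p ∨ p is a tautology, O(u) follows.
Premise 8 is O(w ⊃ not u); contrapositively O(u ⊃ not w). Since O(u) holds, K gives O(not w).
Applying K to premise 6 (O(not w ⊃ a)) and O(not w) yields O(a).
The contrapositive of premise 9 (O(not q ⊃ not a)) is O(a ⊃ q), and O(a) is already established, so O(q).
With premise 7, O(q ⊃ j), the K-axiom yields O(j).
The contrapositive of premise 1 (O(not m ⊃ not j)) is O(j ⊃ m), and O(j) is already established, so O(m).
Premises 3, 4 do not contribute to this derivation.
Thus O(m), which is F(not m): not m is forbidden.

Forbidden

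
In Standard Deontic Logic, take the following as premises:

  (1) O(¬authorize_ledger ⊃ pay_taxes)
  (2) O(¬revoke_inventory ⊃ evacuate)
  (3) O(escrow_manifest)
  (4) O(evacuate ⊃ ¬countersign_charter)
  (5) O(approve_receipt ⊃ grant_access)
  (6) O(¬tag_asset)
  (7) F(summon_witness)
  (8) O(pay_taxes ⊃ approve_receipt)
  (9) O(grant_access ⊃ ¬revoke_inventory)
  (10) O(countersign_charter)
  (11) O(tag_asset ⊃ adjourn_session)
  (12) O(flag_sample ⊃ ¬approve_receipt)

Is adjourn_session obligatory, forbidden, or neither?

Neither

Premise 11 is O(tag_asset ⊃ adjourn_session), but O(tag_asset) is not derivable from the premises, so it does not yield O(adjourn_session).
No premise or chain of K-axiom applications forces O(adjourn_session), and none forces O(¬adjourn_session). So adjourn_session is neither obligatory nor forbidden under these norms.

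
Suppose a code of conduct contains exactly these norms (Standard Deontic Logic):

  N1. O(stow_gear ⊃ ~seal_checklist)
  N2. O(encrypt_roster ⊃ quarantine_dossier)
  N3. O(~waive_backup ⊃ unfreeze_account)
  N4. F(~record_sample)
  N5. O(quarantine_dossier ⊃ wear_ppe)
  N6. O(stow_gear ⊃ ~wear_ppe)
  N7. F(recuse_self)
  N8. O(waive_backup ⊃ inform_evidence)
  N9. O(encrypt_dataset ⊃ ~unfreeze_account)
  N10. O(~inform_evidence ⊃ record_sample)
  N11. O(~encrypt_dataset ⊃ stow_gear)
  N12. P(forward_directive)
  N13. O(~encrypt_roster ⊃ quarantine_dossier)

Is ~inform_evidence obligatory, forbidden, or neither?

Premises 2 and 13 cover both cases: O(encrypt_roster ⊃ quarantine_dossier) and O(~encrypt_roster ⊃ quarantine_dossier). Since encrypt_roster ∨ ~encrypt_roster is a tautology, O(quarantine_dossier) follows.
With premise 5, O(quarantine_dossier ⊃ wear_ppe), the K-axiom yields O(wear_ppe).
Premise 6, O(stow_gear ⊃ ~wear_ppe), contraposes to O(wear_ppe ⊃ ~stow_gear); with O(wear_ppe) we get O(~stow_gear).
Premise 11, O(~encrypt_dataset ⊃ stow_gear), contraposes to O(~stow_gear ⊃ encrypt_dataset); with O(~stow_gear) we get O(encrypt_dataset).
Applying K to premise 9 (O(encrypt_dataset ⊃ ~unfreeze_account)) and O(encrypt_dataset) yields O(~unfreeze_account).
Premise 3 is O(~waive_backup ⊃ unfreeze_account); contrapositively O(~unfreeze_account ⊃ waive_backup). Since O(~unfreeze_account) holds, K gives O(waive_backup).
Premise 8 is O(waive_backup ⊃ inform_evidence); since O(waive_backup), deontic closure gives O(inform_evidence).
Premises 1, 4, 7, 10, 12 do not contribute to this derivation.
Thus O(inform_evidence), which is F(~inform_evidence): ~inform_evidence is forbidden.

Forbidden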